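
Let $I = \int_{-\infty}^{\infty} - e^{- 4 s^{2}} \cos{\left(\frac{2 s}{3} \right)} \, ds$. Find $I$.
$- \frac{\sqrt{\pi}}{2 e^{\frac{1}{36}}}$

Define $I(b) = \int_{-\infty}^{\infty} - e^{- 4 s^{2}} \cos{\left(b s \right)} \, ds$.

Differentiating under the integral sign,
$$I'(b) = \int_{-\infty}^{\infty} s e^{- 4 s^{2}} \sin{\left(b s \right)} \, ds.$$

Integrate $\int_{-\infty}^{\infty} s \sin(b s)\, e^{- 4 s^{2}}\, ds$ by parts with $u = \sin(b s)$ and $dv = s\, e^{- 4 s^{2}}\, ds$, giving $v = - \frac{e^{- 4 s^{2}}}{8}$. The boundary term vanishes and
$$\int_{-\infty}^{\infty} s \sin(b s)\, e^{- 4 s^{2}}\, ds = \frac{b}{8} \int_{-\infty}^{\infty} \cos(b s)\, e^{- 4 s^{2}}\, ds,$$
so $I'(b) = - \frac{b}{8}\, I(b)$.

This is a separable first-order ODE; solving with the initial condition $I(0) = \int_{-\infty}^{\infty} - e^{- 4 s^{2}}\,ds = - \frac{\sqrt{\pi}}{2}$ gives
$$I(b) = - \frac{\sqrt{\pi} e^{- \frac{b^{2}}{16}}}{2}.$$

Setting $b = \frac{2}{3}$:
$$I = - \frac{\sqrt{\pi}}{2 e^{\frac{1}{36}}}.$$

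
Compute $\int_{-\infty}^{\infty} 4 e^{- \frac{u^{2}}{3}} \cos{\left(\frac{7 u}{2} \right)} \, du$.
$\frac{4 \sqrt{3} \sqrt{\pi}}{e^{\frac{147}{16}}}$

Treat the cosine frequency as a parameter and define $I(b) = \int_{-\infty}^{\infty} 4 e^{- \frac{u^{2}}{3}} \cos{\left(b u \right)} \, du$.

Differentiating under the integral sign,
$$I'(b) = \int_{-\infty}^{\infty} - 4 u e^{- \frac{u^{2}}{3}} \sin{\left(b u \right)} \, du.$$

Integrate $\int_{-\infty}^{\infty} u \sin(b u)\, e^{- \frac{u^{2}}{3}}\, du$ by parts with $w = \sin(b u)$ and $dv = u\, e^{- \frac{u^{2}}{3}}\, du$, giving $v = - \frac{3 e^{- \frac{u^{2}}{3}}}{2}$. The boundary term vanishes and
$$\int_{-\infty}^{\infty} u \sin(b u)\, e^{- \frac{u^{2}}{3}}\, du = \frac{3 b}{2} \int_{-\infty}^{\infty} \cos(b u)\, e^{- \frac{u^{2}}{3}}\, du,$$
so $I'(b) = - \frac{3 b}{2}\, I(b)$.

This is a separable first-order ODE; solving with the initial condition $I(0) = \int_{-\infty}^{\infty} 4 e^{- \frac{u^{2}}{3}}\,du = 4 \sqrt{3} \sqrt{\pi}$ gives
$$I(b) = 4 \sqrt{3} \sqrt{\pi} e^{- \frac{3 b^{2}}{4}}.$$

Setting $b = \frac{7}{2}$:
$$I = \frac{4 \sqrt{3} \sqrt{\pi}}{e^{\frac{147}{16}}}.$$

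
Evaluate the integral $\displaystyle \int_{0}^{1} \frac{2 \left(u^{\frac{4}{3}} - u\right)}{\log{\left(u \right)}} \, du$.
$\log{\left(\frac{49}{36} \right)}$

Introduce a parameter $a$ in the exponent: let $I(a) = \int_{0}^{1} \frac{2 \left(- u + u^{a}\right)}{\log{\left(u \right)}} \, du$.

Since $\dfrac{\partial}{\partial a}\,u^{a} = u^{a} \ln u$, the $\ln u$ in the denominator cancels and
$$\frac{dI}{da} = \int_{0}^{1} 2 u^{a} \, du = 2 \left[\frac{u^{a+1}}{a+1}\right]_0^1 = \frac{2}{a + 1}.$$

Integrating with respect to $a$ gives $I(a) = \log{\left(\frac{\left(a + 1\right)^{2}}{4} \right)} + C$.

At $a = 1$ the integrand is identically $0$, so $I(1) = 0$. The closed form gives $0$, hence $C = 0$.

Setting $a = \frac{4}{3}$:
$$I = \log{\left(\frac{49}{36} \right)}.$$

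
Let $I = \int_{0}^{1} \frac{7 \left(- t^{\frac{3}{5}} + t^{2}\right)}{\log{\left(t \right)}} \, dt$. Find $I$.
$\log{\left(\frac{170859375}{2097152} \right)}$

Introduce a parameter $a$ in the exponent: let $I(a) = \int_{0}^{1} \frac{7 \left(- t^{\frac{3}{5}} + t^{a}\right)}{\log{\left(t \right)}} \, dt$.

Since $\dfrac{\partial}{\partial a}\,t^{a} = t^{a} \ln t$, the $\ln t$ in the denominator cancels and
$$\frac{dI}{da} = \int_{0}^{1} 7 t^{a} \, dt = 7 \left[\frac{t^{a+1}}{a+1}\right]_0^1 = \frac{7}{a + 1}.$$

Integrating with respect to $a$ gives $I(a) = \log{\left(\frac{78125 \left(a + 1\right)^{7}}{2097152} \right)} + C$.

At $a = \frac{3}{5}$ the integrand is identically $0$, so $I(\frac{3}{5}) = 0$. The closed form gives $0$, hence $C = 0$.

Setting $a = 2$:
$$I = \log{\left(\frac{170859375}{2097152} \right)}.$$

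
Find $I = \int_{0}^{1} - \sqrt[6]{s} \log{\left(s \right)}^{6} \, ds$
$- \frac{201553920}{823543}$

Start from the elementary integral
$$J(a) = \int_{0}^{1} - s^{a} \, ds = - \frac{1}{a + 1}.$$

Differentiating under the integral sign brings down a factor of $\ln s$:
$$\frac{dJ}{da} = \int_{0}^{1} - s^{a} \log{\left(s \right)} \, ds = \frac{1}{\left(a + 1\right)^{2}}.$$

Repeating $6$ times in total — each differentiation brings down another $\ln s$ — gives
$$\frac{d^{6}J}{da^{6}} = \int_{0}^{1} - s^{a} \log{\left(s \right)}^{6} \, ds = - \frac{720}{\left(a + 1\right)^{7}},$$
and the integrand here is exactly the target integrand, so $I = - \frac{720}{\left(a + 1\right)^{7}}$.

Setting $a = \frac{1}{6}$:
$$I = - \frac{201553920}{823543}.$$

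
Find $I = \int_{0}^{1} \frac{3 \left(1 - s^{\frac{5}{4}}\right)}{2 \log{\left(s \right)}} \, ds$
$\log{\left(\frac{8}{27} \right)}$

Introduce a parameter $a$ in the exponent: let $I(a) = \int_{0}^{1} \frac{3 \left(1 - s^{a}\right)}{2 \log{\left(s \right)}} \, ds$.

Since $\dfrac{\partial}{\partial a}\,s^{a} = s^{a} \ln s$, the $\ln s$ in the denominator cancels and
$$\frac{dI}{da} = \int_{0}^{1} - \frac{3}{2} s^{a} \, ds = - \frac{3}{2} \left[\frac{s^{a+1}}{a+1}\right]_0^1 = - \frac{3}{2 a + 2}.$$

Integrating with respect to $a$ gives $I(a) = - \frac{3 \log{\left(a + 1 \right)}}{2} + C$.

At $a = 0$ the integrand is identically $0$, so $I(0) = 0$. The closed form gives $0$, hence $C = 0$.

Setting $a = \frac{5}{4}$:
$$I = \log{\left(\frac{8}{27} \right)}.$$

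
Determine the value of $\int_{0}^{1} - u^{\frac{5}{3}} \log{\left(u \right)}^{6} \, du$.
$- \frac{98415}{131072}$

Start from the elementary integral
$$J(a) = \int_{0}^{1} - u^{a} \, du = - \frac{1}{a + 1}.$$

Differentiating under the integral sign brings down a factor of $\ln u$:
$$\frac{dJ}{da} = \int_{0}^{1} - u^{a} \log{\left(u \right)} \, du = \frac{1}{\left(a + 1\right)^{2}}.$$

Repeating $6$ times in total — each differentiation brings down another $\ln u$ — gives
$$\frac{d^{6}J}{da^{6}} = \int_{0}^{1} - u^{a} \log{\left(u \right)}^{6} \, du = - \frac{720}{\left(a + 1\right)^{7}},$$
and the integrand here is exactly the target integrand, so $I = - \frac{720}{\left(a + 1\right)^{7}}$.

Setting $a = \frac{5}{3}$:
$$I = - \frac{98415}{131072}.$$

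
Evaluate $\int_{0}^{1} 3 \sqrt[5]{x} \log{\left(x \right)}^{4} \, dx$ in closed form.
$\frac{3125}{108}$

Start from the elementary integral
$$J(a) = \int_{0}^{1} 3 x^{a} \, dx = \frac{3}{a + 1}.$$

Differentiating under the integral sign brings down a factor of $\ln x$:
$$\frac{dJ}{da} = \int_{0}^{1} 3 x^{a} \log{\left(x \right)} \, dx = - \frac{3}{\left(a + 1\right)^{2}}.$$

Repeating $4$ times in total — each differentiation brings down another $\ln x$ — gives
$$\frac{d^{4}J}{da^{4}} = \int_{0}^{1} 3 x^{a} \log{\left(x \right)}^{4} \, dx = \frac{72}{\left(a + 1\right)^{5}},$$
and the integrand here is exactly the target integrand, so $I = \frac{72}{\left(a + 1\right)^{5}}$.

Setting $a = \frac{1}{5}$:
$$I = \frac{3125}{108}.$$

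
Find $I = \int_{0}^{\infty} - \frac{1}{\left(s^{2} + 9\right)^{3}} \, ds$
$- \frac{\pi}{1296}$

Begin with the known result
$$J(a) = \int_{0}^{\infty} - \frac{1}{a^{2} + s^{2}} \, ds = - \frac{\pi}{2 a}.$$

Differentiating under the integral sign with respect to $a$,
$$\frac{dJ}{da} = \int_{0}^{\infty} \frac{2 a}{\left(a^{2} + s^{2}\right)^{2}} \, ds = \frac{\pi}{2 a^{2}},$$
so $\int_{0}^{\infty} - \frac{1}{\left(a^{2} + s^{2}\right)^{2}} \, ds = - \frac{\pi}{4 a^{3}}$.

Repeating — each differentiation of $1/(s^2+a^2)^j$ produces $-2ja/(s^2+a^2)^{j+1}$ — and dividing through by $-2ja$ at each step yields, after $2$ differentiations in total,
$$\int_{0}^{\infty} - \frac{1}{\left(a^{2} + s^{2}\right)^{3}} \, ds = - \frac{3 \pi}{16 a^{5}}.$$

Setting $a = 3$:
$$I = - \frac{\pi}{1296}.$$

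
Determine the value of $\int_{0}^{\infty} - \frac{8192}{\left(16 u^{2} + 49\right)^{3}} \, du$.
$- \frac{384 \pi}{16807}$

Start from the standard arctangent integral
$$J(a) = \int_{0}^{\infty} - \frac{2}{a^{2} + u^{2}} \, du = - \frac{\pi}{a}.$$

Differentiating under the integral sign with respect to $a$,
$$\frac{dJ}{da} = \int_{0}^{\infty} \frac{4 a}{\left(a^{2} + u^{2}\right)^{2}} \, du = \frac{\pi}{a^{2}},$$
so $\int_{0}^{\infty} - \frac{2}{\left(a^{2} + u^{2}\right)^{2}} \, du = - \frac{\pi}{2 a^{3}}$.

Repeating — each differentiation of $1/(u^2+a^2)^j$ produces $-2ja/(u^2+a^2)^{j+1}$ — and dividing through by $-2ja$ at each step yields, after $2$ differentiations in total,
$$\int_{0}^{\infty} - \frac{2}{\left(a^{2} + u^{2}\right)^{3}} \, du = - \frac{3 \pi}{8 a^{5}}.$$

Setting $a = \frac{7}{4}$:
$$I = - \frac{384 \pi}{16807}.$$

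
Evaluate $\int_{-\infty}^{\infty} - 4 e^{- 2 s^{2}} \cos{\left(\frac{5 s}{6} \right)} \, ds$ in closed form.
$- \frac{2 \sqrt{2} \sqrt{\pi}}{e^{\frac{25}{288}}}$

Let $b$ denote the cosine frequency and define $I(b) = \int_{-\infty}^{\infty} - 4 e^{- 2 s^{2}} \cos{\left(b s \right)} \, ds$.

Differentiating under the integral sign,
$$I'(b) = \int_{-\infty}^{\infty} 4 s e^{- 2 s^{2}} \sin{\left(b s \right)} \, ds.$$

Integrate $\int_{-\infty}^{\infty} s \sin(b s)\, e^{- 2 s^{2}}\, ds$ by parts with $u = \sin(b s)$ and $dv = s\, e^{- 2 s^{2}}\, ds$, giving $v = - \frac{e^{- 2 s^{2}}}{4}$. The boundary term vanishes and
$$\int_{-\infty}^{\infty} s \sin(b s)\, e^{- 2 s^{2}}\, ds = \frac{b}{4} \int_{-\infty}^{\infty} \cos(b s)\, e^{- 2 s^{2}}\, ds,$$
so $I'(b) = - \frac{b}{4}\, I(b)$.

This is a separable first-order ODE; solving with the initial condition $I(0) = \int_{-\infty}^{\infty} - 4 e^{- 2 s^{2}}\,ds = - 2 \sqrt{2} \sqrt{\pi}$ gives
$$I(b) = - 2 \sqrt{2} \sqrt{\pi} e^{- \frac{b^{2}}{8}}.$$

Setting $b = \frac{5}{6}$:
$$I = - \frac{2 \sqrt{2} \sqrt{\pi}}{e^{\frac{25}{288}}}.$$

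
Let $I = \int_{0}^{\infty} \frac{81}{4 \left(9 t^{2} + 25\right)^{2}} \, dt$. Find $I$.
$\frac{27 \pi}{2000}$

Begin with the known result
$$J(a) = \int_{0}^{\infty} \frac{1}{4 \left(a^{2} + t^{2}\right)} \, dt = \frac{\pi}{8 a}.$$

Differentiating under the integral sign with respect to $a$,
$$\frac{dJ}{da} = \int_{0}^{\infty} - \frac{a}{2 \left(a^{2} + t^{2}\right)^{2}} \, dt = - \frac{\pi}{8 a^{2}},$$
so $\int_{0}^{\infty} \frac{1}{4 \left(a^{2} + t^{2}\right)^{2}} \, dt = \frac{\pi}{16 a^{3}}$.

Setting $a = \frac{5}{3}$:
$$I = \frac{27 \pi}{2000}.$$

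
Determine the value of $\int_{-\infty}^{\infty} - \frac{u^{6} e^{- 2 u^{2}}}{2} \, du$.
$- \frac{15 \sqrt{2} \sqrt{\pi}}{256}$

Begin with the known integral
$$J(a) = \int_{-\infty}^{\infty} - \frac{e^{- a u^{2}}}{2} \, du = - \frac{\sqrt{\pi}}{2 \sqrt{a}}.$$

Differentiating under the integral sign brings down a factor of $(-u^2)$:
$$\frac{dJ}{da} = \int_{-\infty}^{\infty} \frac{u^{2} e^{- a u^{2}}}{2} \, du = \frac{\sqrt{\pi}}{4 a^{\frac{3}{2}}}.$$

Repeating $3$ times in total — each differentiation brings down another $(-u^2)$ — gives
$$\frac{d^{3}J}{da^{3}} = \int_{-\infty}^{\infty} \frac{u^{6} e^{- a u^{2}}}{2} \, du = \frac{15 \sqrt{\pi}}{16 a^{\frac{7}{2}}},$$
and the integrand here is $(-1)^{3}$ times the target integrand, so $I = (-1)^{3}\,\frac{d^{3}J}{da^{3}} = - \frac{15 \sqrt{\pi}}{16 a^{\frac{7}{2}}}$.

Setting $a = 2$:
$$I = - \frac{15 \sqrt{2} \sqrt{\pi}}{256}.$$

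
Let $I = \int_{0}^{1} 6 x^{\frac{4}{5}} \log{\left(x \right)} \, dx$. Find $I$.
$- \frac{50}{27}$

Begin with the known integral
$$J(a) = \int_{0}^{1} 6 x^{a} \, dx = \frac{6}{a + 1}.$$

Differentiating under the integral sign brings down a factor of $\ln x$:
$$\frac{dJ}{da} = \int_{0}^{1} 6 x^{a} \log{\left(x \right)} \, dx = - \frac{6}{\left(a + 1\right)^{2}}.$$

The integral on the left is $I$, so $I = - \frac{6}{\left(a + 1\right)^{2}}$.

Setting $a = \frac{4}{5}$:
$$I = - \frac{50}{27}.$$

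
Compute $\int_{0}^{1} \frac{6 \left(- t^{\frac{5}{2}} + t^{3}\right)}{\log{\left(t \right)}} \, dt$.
$\log{\left(\frac{262144}{117649} \right)}$

Replace the exponent $3$ by a parameter $a$: let $I(a) = \int_{0}^{1} \frac{6 \left(- t^{\frac{5}{2}} + t^{a}\right)}{\log{\left(t \right)}} \, dt$.

Since $\dfrac{\partial}{\partial a}\,t^{a} = t^{a} \ln t$, the $\ln t$ in the denominator cancels and
$$\frac{dI}{da} = \int_{0}^{1} 6 t^{a} \, dt = 6 \left[\frac{t^{a+1}}{a+1}\right]_0^1 = \frac{6}{a + 1}.$$

Integrating with respect to $a$ gives $I(a) = \log{\left(\frac{64 \left(a + 1\right)^{6}}{117649} \right)} + C$.

At $a = \frac{5}{2}$ the integrand is identically $0$, so $I(\frac{5}{2}) = 0$. The closed form gives $0$, hence $C = 0$.

Setting $a = 3$:
$$I = \log{\left(\frac{262144}{117649} \right)}.$$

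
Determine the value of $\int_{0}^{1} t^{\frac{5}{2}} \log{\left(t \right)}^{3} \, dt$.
$- \frac{96}{2401}$

Start from the elementary integral
$$J(a) = \int_{0}^{1} t^{a} \, dt = \frac{1}{a + 1}.$$

Differentiating under the integral sign brings down a factor of $\ln t$:
$$\frac{dJ}{da} = \int_{0}^{1} t^{a} \log{\left(t \right)} \, dt = - \frac{1}{\left(a + 1\right)^{2}}.$$

Repeating $3$ times in total — each differentiation brings down another $\ln t$ — gives
$$\frac{d^{3}J}{da^{3}} = \int_{0}^{1} t^{a} \log{\left(t \right)}^{3} \, dt = - \frac{6}{\left(a + 1\right)^{4}},$$
and the integrand here is exactly the target integrand, so $I = - \frac{6}{\left(a + 1\right)^{4}}$.

Setting $a = \frac{5}{2}$:
$$I = - \frac{96}{2401}.$$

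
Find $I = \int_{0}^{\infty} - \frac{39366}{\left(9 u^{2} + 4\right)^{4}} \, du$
$- \frac{32805 \pi}{2048}$

Start from the standard arctangent integral
$$J(a) = \int_{0}^{\infty} - \frac{6}{a^{2} + u^{2}} \, du = - \frac{3 \pi}{a}.$$

Differentiating under the integral sign with respect to $a$,
$$\frac{dJ}{da} = \int_{0}^{\infty} \frac{12 a}{\left(a^{2} + u^{2}\right)^{2}} \, du = \frac{3 \pi}{a^{2}},$$
so $\int_{0}^{\infty} - \frac{6}{\left(a^{2} + u^{2}\right)^{2}} \, du = - \frac{3 \pi}{2 a^{3}}$.

Repeating — each differentiation of $1/(u^2+a^2)^j$ produces $-2ja/(u^2+a^2)^{j+1}$ — and dividing through by $-2ja$ at each step yields, after $3$ differentiations in total,
$$\int_{0}^{\infty} - \frac{6}{\left(a^{2} + u^{2}\right)^{4}} \, du = - \frac{15 \pi}{16 a^{7}}.$$

Setting $a = \frac{2}{3}$:
$$I = - \frac{32805 \pi}{2048}.$$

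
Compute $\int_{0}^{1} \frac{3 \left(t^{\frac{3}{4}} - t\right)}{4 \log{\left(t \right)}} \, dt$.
$\log{\left(\frac{14^{\frac{3}{4}}}{8} \right)}$

Consider the one-parameter family: let $I(a) = \int_{0}^{1} \frac{3 \left(t^{\frac{3}{4}} - t^{a}\right)}{4 \log{\left(t \right)}} \, dt$.

Since $\dfrac{\partial}{\partial a}\,t^{a} = t^{a} \ln t$, the $\ln t$ in the denominator cancels and
$$\frac{dI}{da} = \int_{0}^{1} - \frac{3}{4} t^{a} \, dt = - \frac{3}{4} \left[\frac{t^{a+1}}{a+1}\right]_0^1 = - \frac{3}{4 a + 4}.$$

Integrating with respect to $a$ gives $I(a) = - \frac{3 \log{\left(a + 1 \right)}}{4} - \frac{3 \log{\left(2 \right)}}{2} + \frac{3 \log{\left(7 \right)}}{4} + C$.

At $a = \frac{3}{4}$ the integrand is identically $0$, so $I(\frac{3}{4}) = 0$. The closed form gives $0$, hence $C = 0$.

Setting $a = 1$:
$$I = \log{\left(\frac{14^{\frac{3}{4}}}{8} \right)}.$$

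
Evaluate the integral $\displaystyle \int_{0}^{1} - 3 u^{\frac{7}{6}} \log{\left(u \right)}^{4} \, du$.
$- \frac{559872}{371293}$

Start from the elementary integral
$$J(a) = \int_{0}^{1} - 3 u^{a} \, du = - \frac{3}{a + 1}.$$

Differentiating under the integral sign brings down a factor of $\ln u$:
$$\frac{dJ}{da} = \int_{0}^{1} - 3 u^{a} \log{\left(u \right)} \, du = \frac{3}{\left(a + 1\right)^{2}}.$$

Repeating $4$ times in total — each differentiation brings down another $\ln u$ — gives
$$\frac{d^{4}J}{da^{4}} = \int_{0}^{1} - 3 u^{a} \log{\left(u \right)}^{4} \, du = - \frac{72}{\left(a + 1\right)^{5}},$$
and the integrand here is exactly the target integrand, so $I = - \frac{72}{\left(a + 1\right)^{5}}$.

Setting $a = \frac{7}{6}$:
$$I = - \frac{559872}{371293}.$$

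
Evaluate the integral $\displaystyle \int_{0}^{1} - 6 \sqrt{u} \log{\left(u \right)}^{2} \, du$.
$- \frac{32}{9}$

Start from the elementary integral
$$J(a) = \int_{0}^{1} - 6 u^{a} \, du = - \frac{6}{a + 1}.$$

Differentiating under the integral sign brings down a factor of $\ln u$:
$$\frac{dJ}{da} = \int_{0}^{1} - 6 u^{a} \log{\left(u \right)} \, du = \frac{6}{\left(a + 1\right)^{2}}.$$

Repeating twice in total — each differentiation brings down another $\ln u$ — gives
$$\frac{d^{2}J}{da^{2}} = \int_{0}^{1} - 6 u^{a} \log{\left(u \right)}^{2} \, du = - \frac{12}{\left(a + 1\right)^{3}},$$
and the integrand here is exactly the target integrand, so $I = - \frac{12}{\left(a + 1\right)^{3}}$.

Setting $a = \frac{1}{2}$:
$$I = - \frac{32}{9}.$$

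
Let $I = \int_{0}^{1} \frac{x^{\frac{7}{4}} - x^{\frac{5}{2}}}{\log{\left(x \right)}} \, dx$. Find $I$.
$\log{\left(\frac{11}{14} \right)}$

Consider the one-parameter family: let $I(a) = \int_{0}^{1} \frac{- x^{\frac{5}{2}} + x^{a}}{\log{\left(x \right)}} \, dx$.

Since $\dfrac{\partial}{\partial a}\,x^{a} = x^{a} \ln x$, the $\ln x$ in the denominator cancels and
$$\frac{dI}{da} = \int_{0}^{1} x^{a} \, dx = \left[\frac{x^{a+1}}{a+1}\right]_0^1 = \frac{1}{a + 1}.$$

Integrating with respect to $a$ gives $I(a) = \log{\left(\frac{2 a}{7} + \frac{2}{7} \right)} + C$.

At $a = \frac{5}{2}$ the integrand is identically $0$, so $I(\frac{5}{2}) = 0$. The closed form gives $0$, hence $C = 0$.

Setting $a = \frac{7}{4}$:
$$I = \log{\left(\frac{11}{14} \right)}.$$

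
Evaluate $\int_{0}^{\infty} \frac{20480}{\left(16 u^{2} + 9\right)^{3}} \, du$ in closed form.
$\frac{320 \pi}{81}$

Recall the elementary integral
$$J(a) = \int_{0}^{\infty} \frac{5}{a^{2} + u^{2}} \, du = \frac{5 \pi}{2 a}.$$

Differentiating under the integral sign with respect to $a$,
$$\frac{dJ}{da} = \int_{0}^{\infty} - \frac{10 a}{\left(a^{2} + u^{2}\right)^{2}} \, du = - \frac{5 \pi}{2 a^{2}},$$
so $\int_{0}^{\infty} \frac{5}{\left(a^{2} + u^{2}\right)^{2}} \, du = \frac{5 \pi}{4 a^{3}}$.

Repeating — each differentiation of $1/(u^2+a^2)^j$ produces $-2ja/(u^2+a^2)^{j+1}$ — and dividing through by $-2ja$ at each step yields, after $2$ differentiations in total,
$$\int_{0}^{\infty} \frac{5}{\left(a^{2} + u^{2}\right)^{3}} \, du = \frac{15 \pi}{16 a^{5}}.$$

Setting $a = \frac{3}{4}$:
$$I = \frac{320 \pi}{81}.$$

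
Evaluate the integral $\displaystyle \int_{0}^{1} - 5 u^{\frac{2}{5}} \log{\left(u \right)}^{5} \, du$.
$\frac{9375000}{117649}$

Begin with the known integral
$$J(a) = \int_{0}^{1} - 5 u^{a} \, du = - \frac{5}{a + 1}.$$

Differentiating under the integral sign brings down a factor of $\ln u$:
$$\frac{dJ}{da} = \int_{0}^{1} - 5 u^{a} \log{\left(u \right)} \, du = \frac{5}{\left(a + 1\right)^{2}}.$$

Repeating $5$ times in total — each differentiation brings down another $\ln u$ — gives
$$\frac{d^{5}J}{da^{5}} = \int_{0}^{1} - 5 u^{a} \log{\left(u \right)}^{5} \, du = \frac{600}{\left(a + 1\right)^{6}},$$
and the integrand here is exactly the target integrand, so $I = \frac{600}{\left(a + 1\right)^{6}}$.

Setting $a = \frac{2}{5}$:
$$I = \frac{9375000}{117649}.$$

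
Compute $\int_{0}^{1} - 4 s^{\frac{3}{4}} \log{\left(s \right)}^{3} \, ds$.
$\frac{6144}{2401}$

Begin with the known integral
$$J(a) = \int_{0}^{1} - 4 s^{a} \, ds = - \frac{4}{a + 1}.$$

Differentiating under the integral sign brings down a factor of $\ln s$:
$$\frac{dJ}{da} = \int_{0}^{1} - 4 s^{a} \log{\left(s \right)} \, ds = \frac{4}{\left(a + 1\right)^{2}}.$$

Repeating $3$ times in total — each differentiation brings down another $\ln s$ — gives
$$\frac{d^{3}J}{da^{3}} = \int_{0}^{1} - 4 s^{a} \log{\left(s \right)}^{3} \, ds = \frac{24}{\left(a + 1\right)^{4}},$$
and the integrand here is exactly the target integrand, so $I = \frac{24}{\left(a + 1\right)^{4}}$.

Setting $a = \frac{3}{4}$:
$$I = \frac{6144}{2401}.$$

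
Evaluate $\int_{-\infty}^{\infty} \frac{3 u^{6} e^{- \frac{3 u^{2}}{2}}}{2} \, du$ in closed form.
$\frac{5 \sqrt{6} \sqrt{\pi}}{18}$

Start from the elementary integral
$$J(a) = \int_{-\infty}^{\infty} \frac{3 e^{- a u^{2}}}{2} \, du = \frac{3 \sqrt{\pi}}{2 \sqrt{a}}.$$

Differentiating under the integral sign brings down a factor of $(-u^2)$:
$$\frac{dJ}{da} = \int_{-\infty}^{\infty} - \frac{3 u^{2} e^{- a u^{2}}}{2} \, du = - \frac{3 \sqrt{\pi}}{4 a^{\frac{3}{2}}}.$$

Repeating $3$ times in total — each differentiation brings down another $(-u^2)$ — gives
$$\frac{d^{3}J}{da^{3}} = \int_{-\infty}^{\infty} - \frac{3 u^{6} e^{- a u^{2}}}{2} \, du = - \frac{45 \sqrt{\pi}}{16 a^{\frac{7}{2}}},$$
and the integrand here is $(-1)^{3}$ times the target integrand, so $I = (-1)^{3}\,\frac{d^{3}J}{da^{3}} = \frac{45 \sqrt{\pi}}{16 a^{\frac{7}{2}}}$.

Setting $a = \frac{3}{2}$:
$$I = \frac{5 \sqrt{6} \sqrt{\pi}}{18}.$$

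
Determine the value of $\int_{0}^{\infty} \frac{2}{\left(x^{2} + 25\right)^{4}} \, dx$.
$\frac{\pi}{250000}$

Recall the elementary integral
$$J(a) = \int_{0}^{\infty} \frac{2}{a^{2} + x^{2}} \, dx = \frac{\pi}{a}.$$

Differentiating under the integral sign with respect to $a$,
$$\frac{dJ}{da} = \int_{0}^{\infty} - \frac{4 a}{\left(a^{2} + x^{2}\right)^{2}} \, dx = - \frac{\pi}{a^{2}},$$
so $\int_{0}^{\infty} \frac{2}{\left(a^{2} + x^{2}\right)^{2}} \, dx = \frac{\pi}{2 a^{3}}$.

Repeating — each differentiation of $1/(x^2+a^2)^j$ produces $-2ja/(x^2+a^2)^{j+1}$ — and dividing through by $-2ja$ at each step yields, after $3$ differentiations in total,
$$\int_{0}^{\infty} \frac{2}{\left(a^{2} + x^{2}\right)^{4}} \, dx = \frac{5 \pi}{16 a^{7}}.$$

Setting $a = 5$:
$$I = \frac{\pi}{250000}.$$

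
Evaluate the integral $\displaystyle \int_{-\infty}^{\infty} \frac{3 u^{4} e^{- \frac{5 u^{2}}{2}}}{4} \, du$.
$\frac{9 \sqrt{10} \sqrt{\pi}}{500}$

Consider the simpler parametrised integral
$$J(a) = \int_{-\infty}^{\infty} \frac{3 e^{- a u^{2}}}{4} \, du = \frac{3 \sqrt{\pi}}{4 \sqrt{a}}.$$

Differentiating under the integral sign brings down a factor of $(-u^2)$:
$$\frac{dJ}{da} = \int_{-\infty}^{\infty} - \frac{3 u^{2} e^{- a u^{2}}}{4} \, du = - \frac{3 \sqrt{\pi}}{8 a^{\frac{3}{2}}}.$$

Repeating twice in total — each differentiation brings down another $(-u^2)$ — gives
$$\frac{d^{2}J}{da^{2}} = \int_{-\infty}^{\infty} \frac{3 u^{4} e^{- a u^{2}}}{4} \, du = \frac{9 \sqrt{\pi}}{16 a^{\frac{5}{2}}},$$
and the integrand here is exactly the target integrand, so $I = \frac{9 \sqrt{\pi}}{16 a^{\frac{5}{2}}}$.

Setting $a = \frac{5}{2}$:
$$I = \frac{9 \sqrt{10} \sqrt{\pi}}{500}.$$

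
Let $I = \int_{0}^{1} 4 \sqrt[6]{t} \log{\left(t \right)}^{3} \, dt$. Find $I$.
$- \frac{31104}{2401}$

Start from the elementary integral
$$J(a) = \int_{0}^{1} 4 t^{a} \, dt = \frac{4}{a + 1}.$$

Differentiating under the integral sign brings down a factor of $\ln t$:
$$\frac{dJ}{da} = \int_{0}^{1} 4 t^{a} \log{\left(t \right)} \, dt = - \frac{4}{\left(a + 1\right)^{2}}.$$

Repeating $3$ times in total — each differentiation brings down another $\ln t$ — gives
$$\frac{d^{3}J}{da^{3}} = \int_{0}^{1} 4 t^{a} \log{\left(t \right)}^{3} \, dt = - \frac{24}{\left(a + 1\right)^{4}},$$
and the integrand here is exactly the target integrand, so $I = - \frac{24}{\left(a + 1\right)^{4}}$.

Setting $a = \frac{1}{6}$:
$$I = - \frac{31104}{2401}.$$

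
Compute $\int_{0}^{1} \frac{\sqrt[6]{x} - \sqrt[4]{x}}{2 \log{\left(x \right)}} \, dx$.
$\log{\left(\frac{\sqrt{210}}{15} \right)}$

Consider the one-parameter family: let $I(a) = \int_{0}^{1} \frac{- \sqrt[4]{x} + x^{a}}{2 \log{\left(x \right)}} \, dx$.

Since $\dfrac{\partial}{\partial a}\,x^{a} = x^{a} \ln x$, the $\ln x$ in the denominator cancels and
$$\frac{dI}{da} = \int_{0}^{1} \frac{1}{2} x^{a} \, dx = \frac{1}{2} \left[\frac{x^{a+1}}{a+1}\right]_0^1 = \frac{1}{2 \left(a + 1\right)}.$$

Integrating with respect to $a$ gives $I(a) = \frac{\log{\left(a + 1 \right)}}{2} - \frac{\log{\left(5 \right)}}{2} + \log{\left(2 \right)} + C$.

At $a = \frac{1}{4}$ the integrand is identically $0$, so $I(\frac{1}{4}) = 0$. The closed form gives $0$, hence $C = 0$.

Setting $a = \frac{1}{6}$:
$$I = \log{\left(\frac{\sqrt{210}}{15} \right)}.$$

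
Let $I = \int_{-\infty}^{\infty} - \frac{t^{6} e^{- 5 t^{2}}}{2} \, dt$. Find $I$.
$- \frac{3 \sqrt{5} \sqrt{\pi}}{2000}$

Begin with the known integral
$$J(a) = \int_{-\infty}^{\infty} - \frac{e^{- a t^{2}}}{2} \, dt = - \frac{\sqrt{\pi}}{2 \sqrt{a}}.$$

Differentiating under the integral sign brings down a factor of $(-t^2)$:
$$\frac{dJ}{da} = \int_{-\infty}^{\infty} \frac{t^{2} e^{- a t^{2}}}{2} \, dt = \frac{\sqrt{\pi}}{4 a^{\frac{3}{2}}}.$$

Repeating $3$ times in total — each differentiation brings down another $(-t^2)$ — gives
$$\frac{d^{3}J}{da^{3}} = \int_{-\infty}^{\infty} \frac{t^{6} e^{- a t^{2}}}{2} \, dt = \frac{15 \sqrt{\pi}}{16 a^{\frac{7}{2}}},$$
and the integrand here is $(-1)^{3}$ times the target integrand, so $I = (-1)^{3}\,\frac{d^{3}J}{da^{3}} = - \frac{15 \sqrt{\pi}}{16 a^{\frac{7}{2}}}$.

Setting $a = 5$:
$$I = - \frac{3 \sqrt{5} \sqrt{\pi}}{2000}.$$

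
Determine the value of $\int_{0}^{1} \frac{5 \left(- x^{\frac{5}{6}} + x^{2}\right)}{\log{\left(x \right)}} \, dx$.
$\log{\left(\frac{1889568}{161051} \right)}$

Consider the one-parameter family: let $I(a) = \int_{0}^{1} \frac{5 \left(- x^{\frac{5}{6}} + x^{a}\right)}{\log{\left(x \right)}} \, dx$.

Since $\dfrac{\partial}{\partial a}\,x^{a} = x^{a} \ln x$, the $\ln x$ in the denominator cancels and
$$\frac{dI}{da} = \int_{0}^{1} 5 x^{a} \, dx = 5 \left[\frac{x^{a+1}}{a+1}\right]_0^1 = \frac{5}{a + 1}.$$

Integrating with respect to $a$ gives $I(a) = \log{\left(\frac{7776 \left(a + 1\right)^{5}}{161051} \right)} + C$.

At $a = \frac{5}{6}$ the integrand is identically $0$, so $I(\frac{5}{6}) = 0$. The closed form gives $0$, hence $C = 0$.

Setting $a = 2$:
$$I = \log{\left(\frac{1889568}{161051} \right)}.$$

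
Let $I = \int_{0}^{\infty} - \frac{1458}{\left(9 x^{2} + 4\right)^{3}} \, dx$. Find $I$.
$- \frac{729 \pi}{256}$

Begin with the known result
$$J(a) = \int_{0}^{\infty} - \frac{2}{a^{2} + x^{2}} \, dx = - \frac{\pi}{a}.$$

Differentiating under the integral sign with respect to $a$,
$$\frac{dJ}{da} = \int_{0}^{\infty} \frac{4 a}{\left(a^{2} + x^{2}\right)^{2}} \, dx = \frac{\pi}{a^{2}},$$
so $\int_{0}^{\infty} - \frac{2}{\left(a^{2} + x^{2}\right)^{2}} \, dx = - \frac{\pi}{2 a^{3}}$.

Repeating — each differentiation of $1/(x^2+a^2)^j$ produces $-2ja/(x^2+a^2)^{j+1}$ — and dividing through by $-2ja$ at each step yields, after $2$ differentiations in total,
$$\int_{0}^{\infty} - \frac{2}{\left(a^{2} + x^{2}\right)^{3}} \, dx = - \frac{3 \pi}{8 a^{5}}.$$

Setting $a = \frac{2}{3}$:
$$I = - \frac{729 \pi}{256}.$$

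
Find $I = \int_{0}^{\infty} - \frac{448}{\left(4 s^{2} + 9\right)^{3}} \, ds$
$- \frac{14 \pi}{81}$

Recall the elementary integral
$$J(a) = \int_{0}^{\infty} - \frac{7}{a^{2} + s^{2}} \, ds = - \frac{7 \pi}{2 a}.$$

Differentiating under the integral sign with respect to $a$,
$$\frac{dJ}{da} = \int_{0}^{\infty} \frac{14 a}{\left(a^{2} + s^{2}\right)^{2}} \, ds = \frac{7 \pi}{2 a^{2}},$$
so $\int_{0}^{\infty} - \frac{7}{\left(a^{2} + s^{2}\right)^{2}} \, ds = - \frac{7 \pi}{4 a^{3}}$.

Repeating — each differentiation of $1/(s^2+a^2)^j$ produces $-2ja/(s^2+a^2)^{j+1}$ — and dividing through by $-2ja$ at each step yields, after $2$ differentiations in total,
$$\int_{0}^{\infty} - \frac{7}{\left(a^{2} + s^{2}\right)^{3}} \, ds = - \frac{21 \pi}{16 a^{5}}.$$

Setting $a = \frac{3}{2}$:
$$I = - \frac{14 \pi}{81}.$$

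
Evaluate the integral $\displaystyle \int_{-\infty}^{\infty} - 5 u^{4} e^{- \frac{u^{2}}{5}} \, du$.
$- \frac{375 \sqrt{5} \sqrt{\pi}}{4}$

Start from the elementary integral
$$J(a) = \int_{-\infty}^{\infty} - 5 e^{- a u^{2}} \, du = - \frac{5 \sqrt{\pi}}{\sqrt{a}}.$$

Differentiating under the integral sign brings down a factor of $(-u^2)$:
$$\frac{dJ}{da} = \int_{-\infty}^{\infty} 5 u^{2} e^{- a u^{2}} \, du = \frac{5 \sqrt{\pi}}{2 a^{\frac{3}{2}}}.$$

Repeating twice in total — each differentiation brings down another $(-u^2)$ — gives
$$\frac{d^{2}J}{da^{2}} = \int_{-\infty}^{\infty} - 5 u^{4} e^{- a u^{2}} \, du = - \frac{15 \sqrt{\pi}}{4 a^{\frac{5}{2}}},$$
and the integrand here is exactly the target integrand, so $I = - \frac{15 \sqrt{\pi}}{4 a^{\frac{5}{2}}}$.

Setting $a = \frac{1}{5}$:
$$I = - \frac{375 \sqrt{5} \sqrt{\pi}}{4}.$$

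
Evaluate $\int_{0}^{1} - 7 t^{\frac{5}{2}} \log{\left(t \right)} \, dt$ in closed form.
$\frac{4}{7}$

Begin with the known integral
$$J(a) = \int_{0}^{1} - 7 t^{a} \, dt = - \frac{7}{a + 1}.$$

Differentiating under the integral sign brings down a factor of $\ln t$:
$$\frac{dJ}{da} = \int_{0}^{1} - 7 t^{a} \log{\left(t \right)} \, dt = \frac{7}{\left(a + 1\right)^{2}}.$$

The integral on the left is $I$, so $I = \frac{7}{\left(a + 1\right)^{2}}$.

Setting $a = \frac{5}{2}$:
$$I = \frac{4}{7}.$$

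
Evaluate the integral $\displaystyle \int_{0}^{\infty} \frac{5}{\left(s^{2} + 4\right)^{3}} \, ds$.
$\frac{15 \pi}{512}$

Recall the elementary integral
$$J(a) = \int_{0}^{\infty} \frac{5}{a^{2} + s^{2}} \, ds = \frac{5 \pi}{2 a}.$$

Differentiating under the integral sign with respect to $a$,
$$\frac{dJ}{da} = \int_{0}^{\infty} - \frac{10 a}{\left(a^{2} + s^{2}\right)^{2}} \, ds = - \frac{5 \pi}{2 a^{2}},$$
so $\int_{0}^{\infty} \frac{5}{\left(a^{2} + s^{2}\right)^{2}} \, ds = \frac{5 \pi}{4 a^{3}}$.

Repeating — each differentiation of $1/(s^2+a^2)^j$ produces $-2ja/(s^2+a^2)^{j+1}$ — and dividing through by $-2ja$ at each step yields, after $2$ differentiations in total,
$$\int_{0}^{\infty} \frac{5}{\left(a^{2} + s^{2}\right)^{3}} \, ds = \frac{15 \pi}{16 a^{5}}.$$

Setting $a = 2$:
$$I = \frac{15 \pi}{512}.$$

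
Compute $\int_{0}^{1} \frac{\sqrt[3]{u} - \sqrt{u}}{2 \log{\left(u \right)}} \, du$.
$- \log{\left(3 \right)} + \frac{3 \log{\left(2 \right)}}{2}$

Introduce a parameter $a$ in the exponent: let $I(a) = \int_{0}^{1} \frac{- \sqrt{u} + u^{a}}{2 \log{\left(u \right)}} \, du$.

Since $\dfrac{\partial}{\partial a}\,u^{a} = u^{a} \ln u$, the $\ln u$ in the denominator cancels and
$$\frac{dI}{da} = \int_{0}^{1} \frac{1}{2} u^{a} \, du = \frac{1}{2} \left[\frac{u^{a+1}}{a+1}\right]_0^1 = \frac{1}{2 \left(a + 1\right)}.$$

Integrating with respect to $a$ gives $I(a) = \log{\left(\frac{\sqrt{6} \sqrt{a + 1}}{3} \right)} + C$.

At $a = \frac{1}{2}$ the integrand is identically $0$, so $I(\frac{1}{2}) = 0$. The closed form gives $0$, hence $C = 0$.

Setting $a = \frac{1}{3}$:
$$I = - \log{\left(3 \right)} + \frac{3 \log{\left(2 \right)}}{2}.$$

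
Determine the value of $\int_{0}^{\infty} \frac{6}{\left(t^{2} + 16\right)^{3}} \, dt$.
$\frac{9 \pi}{8192}$

Begin with the known result
$$J(a) = \int_{0}^{\infty} \frac{6}{a^{2} + t^{2}} \, dt = \frac{3 \pi}{a}.$$

Differentiating under the integral sign with respect to $a$,
$$\frac{dJ}{da} = \int_{0}^{\infty} - \frac{12 a}{\left(a^{2} + t^{2}\right)^{2}} \, dt = - \frac{3 \pi}{a^{2}},$$
so $\int_{0}^{\infty} \frac{6}{\left(a^{2} + t^{2}\right)^{2}} \, dt = \frac{3 \pi}{2 a^{3}}$.

Repeating — each differentiation of $1/(t^2+a^2)^j$ produces $-2ja/(t^2+a^2)^{j+1}$ — and dividing through by $-2ja$ at each step yields, after $2$ differentiations in total,
$$\int_{0}^{\infty} \frac{6}{\left(a^{2} + t^{2}\right)^{3}} \, dt = \frac{9 \pi}{8 a^{5}}.$$

Setting $a = 4$:
$$I = \frac{9 \pi}{8192}.$$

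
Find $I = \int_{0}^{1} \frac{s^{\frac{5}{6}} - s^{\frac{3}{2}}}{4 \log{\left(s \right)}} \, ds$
$- \frac{\log{\left(15 \right)}}{4} + \frac{\log{\left(11 \right)}}{4}$

Consider the one-parameter family: let $I(a) = \int_{0}^{1} \frac{- s^{\frac{3}{2}} + s^{a}}{4 \log{\left(s \right)}} \, ds$.

Since $\dfrac{\partial}{\partial a}\,s^{a} = s^{a} \ln s$, the $\ln s$ in the denominator cancels and
$$\frac{dI}{da} = \int_{0}^{1} \frac{1}{4} s^{a} \, ds = \frac{1}{4} \left[\frac{s^{a+1}}{a+1}\right]_0^1 = \frac{1}{4 \left(a + 1\right)}.$$

Integrating with respect to $a$ gives $I(a) = \frac{\log{\left(a + 1 \right)}}{4} - \frac{\log{\left(5 \right)}}{4} + \frac{\log{\left(2 \right)}}{4} + C$.

At $a = \frac{3}{2}$ the integrand is identically $0$, so $I(\frac{3}{2}) = 0$. The closed form gives $0$, hence $C = 0$.

Setting $a = \frac{5}{6}$:
$$I = - \frac{\log{\left(15 \right)}}{4} + \frac{\log{\left(11 \right)}}{4}.$$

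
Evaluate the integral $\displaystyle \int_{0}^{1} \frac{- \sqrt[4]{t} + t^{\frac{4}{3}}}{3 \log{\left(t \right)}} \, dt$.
$- \frac{\log{\left(15 \right)}}{3} + \frac{\log{\left(28 \right)}}{3}$

Consider the one-parameter family: let $I(a) = \int_{0}^{1} \frac{t^{\frac{4}{3}} - t^{a}}{3 \log{\left(t \right)}} \, dt$.

Since $\dfrac{\partial}{\partial a}\,t^{a} = t^{a} \ln t$, the $\ln t$ in the denominator cancels and
$$\frac{dI}{da} = \int_{0}^{1} - \frac{1}{3} t^{a} \, dt = - \frac{1}{3} \left[\frac{t^{a+1}}{a+1}\right]_0^1 = - \frac{1}{3 a + 3}.$$

Integrating with respect to $a$ gives $I(a) = - \frac{\log{\left(a + 1 \right)}}{3} - \frac{\log{\left(3 \right)}}{3} + \frac{\log{\left(7 \right)}}{3} + C$.

At $a = \frac{4}{3}$ the integrand is identically $0$, so $I(\frac{4}{3}) = 0$. The closed form gives $0$, hence $C = 0$.

Setting $a = \frac{1}{4}$:
$$I = - \frac{\log{\left(15 \right)}}{3} + \frac{\log{\left(28 \right)}}{3}.$$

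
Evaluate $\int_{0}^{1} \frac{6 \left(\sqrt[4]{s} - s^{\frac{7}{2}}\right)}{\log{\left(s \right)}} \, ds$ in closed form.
$- \log{\left(\frac{34012224}{15625} \right)}$

Consider the one-parameter family: let $I(a) = \int_{0}^{1} \frac{6 \left(\sqrt[4]{s} - s^{a}\right)}{\log{\left(s \right)}} \, ds$.

Since $\dfrac{\partial}{\partial a}\,s^{a} = s^{a} \ln s$, the $\ln s$ in the denominator cancels and
$$\frac{dI}{da} = \int_{0}^{1} -6 s^{a} \, ds = -6 \left[\frac{s^{a+1}}{a+1}\right]_0^1 = - \frac{6}{a + 1}.$$

Integrating with respect to $a$ gives $I(a) = - \log{\left(\frac{4096 \left(a + 1\right)^{6}}{15625} \right)} + C$.

At $a = \frac{1}{4}$ the integrand is identically $0$, so $I(\frac{1}{4}) = 0$. The closed form gives $0$, hence $C = 0$.

Setting $a = \frac{7}{2}$:
$$I = - \log{\left(\frac{34012224}{15625} \right)}.$$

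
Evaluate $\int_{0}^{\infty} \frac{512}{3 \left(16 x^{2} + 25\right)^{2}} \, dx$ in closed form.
$\frac{32 \pi}{375}$

Start from the standard arctangent integral
$$J(a) = \int_{0}^{\infty} \frac{2}{3 \left(a^{2} + x^{2}\right)} \, dx = \frac{\pi}{3 a}.$$

Differentiating under the integral sign with respect to $a$,
$$\frac{dJ}{da} = \int_{0}^{\infty} - \frac{4 a}{3 \left(a^{2} + x^{2}\right)^{2}} \, dx = - \frac{\pi}{3 a^{2}},$$
so $\int_{0}^{\infty} \frac{2}{3 \left(a^{2} + x^{2}\right)^{2}} \, dx = \frac{\pi}{6 a^{3}}$.

Setting $a = \frac{5}{4}$:
$$I = \frac{32 \pi}{375}.$$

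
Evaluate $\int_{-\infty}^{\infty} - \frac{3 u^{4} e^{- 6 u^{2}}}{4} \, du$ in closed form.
$- \frac{\sqrt{6} \sqrt{\pi}}{384}$

Begin with the known integral
$$J(a) = \int_{-\infty}^{\infty} - \frac{3 e^{- a u^{2}}}{4} \, du = - \frac{3 \sqrt{\pi}}{4 \sqrt{a}}.$$

Differentiating under the integral sign brings down a factor of $(-u^2)$:
$$\frac{dJ}{da} = \int_{-\infty}^{\infty} \frac{3 u^{2} e^{- a u^{2}}}{4} \, du = \frac{3 \sqrt{\pi}}{8 a^{\frac{3}{2}}}.$$

Repeating twice in total — each differentiation brings down another $(-u^2)$ — gives
$$\frac{d^{2}J}{da^{2}} = \int_{-\infty}^{\infty} - \frac{3 u^{4} e^{- a u^{2}}}{4} \, du = - \frac{9 \sqrt{\pi}}{16 a^{\frac{5}{2}}},$$
and the integrand here is exactly the target integrand, so $I = - \frac{9 \sqrt{\pi}}{16 a^{\frac{5}{2}}}$.

Setting $a = 6$:
$$I = - \frac{\sqrt{6} \sqrt{\pi}}{384}.$$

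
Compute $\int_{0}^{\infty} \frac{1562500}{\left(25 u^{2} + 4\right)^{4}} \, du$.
$\frac{390625 \pi}{1024}$

Start from the standard arctangent integral
$$J(a) = \int_{0}^{\infty} \frac{4}{a^{2} + u^{2}} \, du = \frac{2 \pi}{a}.$$

Differentiating under the integral sign with respect to $a$,
$$\frac{dJ}{da} = \int_{0}^{\infty} - \frac{8 a}{\left(a^{2} + u^{2}\right)^{2}} \, du = - \frac{2 \pi}{a^{2}},$$
so $\int_{0}^{\infty} \frac{4}{\left(a^{2} + u^{2}\right)^{2}} \, du = \frac{\pi}{a^{3}}$.

Repeating — each differentiation of $1/(u^2+a^2)^j$ produces $-2ja/(u^2+a^2)^{j+1}$ — and dividing through by $-2ja$ at each step yields, after $3$ differentiations in total,
$$\int_{0}^{\infty} \frac{4}{\left(a^{2} + u^{2}\right)^{4}} \, du = \frac{5 \pi}{8 a^{7}}.$$

Setting $a = \frac{2}{5}$:
$$I = \frac{390625 \pi}{1024}.$$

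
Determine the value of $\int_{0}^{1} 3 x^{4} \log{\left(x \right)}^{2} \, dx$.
$\frac{6}{125}$

Consider the simpler parametrised integral
$$J(a) = \int_{0}^{1} 3 x^{a} \, dx = \frac{3}{a + 1}.$$

Differentiating under the integral sign brings down a factor of $\ln x$:
$$\frac{dJ}{da} = \int_{0}^{1} 3 x^{a} \log{\left(x \right)} \, dx = - \frac{3}{\left(a + 1\right)^{2}}.$$

Repeating twice in total — each differentiation brings down another $\ln x$ — gives
$$\frac{d^{2}J}{da^{2}} = \int_{0}^{1} 3 x^{a} \log{\left(x \right)}^{2} \, dx = \frac{6}{\left(a + 1\right)^{3}},$$
and the integrand here is exactly the target integrand, so $I = \frac{6}{\left(a + 1\right)^{3}}$.

Setting $a = 4$:
$$I = \frac{6}{125}.$$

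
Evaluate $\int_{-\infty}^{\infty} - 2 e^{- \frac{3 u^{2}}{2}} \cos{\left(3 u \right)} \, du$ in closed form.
$- \frac{2 \sqrt{6} \sqrt{\pi}}{3 e^{\frac{3}{2}}}$

Treat the cosine frequency as a parameter and define $I(b) = \int_{-\infty}^{\infty} - 2 e^{- \frac{3 u^{2}}{2}} \cos{\left(b u \right)} \, du$.

Differentiating under the integral sign,
$$I'(b) = \int_{-\infty}^{\infty} 2 u e^{- \frac{3 u^{2}}{2}} \sin{\left(b u \right)} \, du.$$

Integrate $\int_{-\infty}^{\infty} u \sin(b u)\, e^{- \frac{3 u^{2}}{2}}\, du$ by parts with $w = \sin(b u)$ and $dv = u\, e^{- \frac{3 u^{2}}{2}}\, du$, giving $v = - \frac{e^{- \frac{3 u^{2}}{2}}}{3}$. The boundary term vanishes and
$$\int_{-\infty}^{\infty} u \sin(b u)\, e^{- \frac{3 u^{2}}{2}}\, du = \frac{b}{3} \int_{-\infty}^{\infty} \cos(b u)\, e^{- \frac{3 u^{2}}{2}}\, du,$$
so $I'(b) = - \frac{b}{3}\, I(b)$.

This is a separable first-order ODE; solving with the initial condition $I(0) = \int_{-\infty}^{\infty} - 2 e^{- \frac{3 u^{2}}{2}}\,du = - \frac{2 \sqrt{6} \sqrt{\pi}}{3}$ gives
$$I(b) = - \frac{2 \sqrt{6} \sqrt{\pi} e^{- \frac{b^{2}}{6}}}{3}.$$

Setting $b = 3$:
$$I = - \frac{2 \sqrt{6} \sqrt{\pi}}{3 e^{\frac{3}{2}}}.$$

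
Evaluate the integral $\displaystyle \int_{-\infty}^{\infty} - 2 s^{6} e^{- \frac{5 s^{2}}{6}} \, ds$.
$- \frac{162 \sqrt{30} \sqrt{\pi}}{125}$

Start from the elementary integral
$$J(a) = \int_{-\infty}^{\infty} - 2 e^{- a s^{2}} \, ds = - \frac{2 \sqrt{\pi}}{\sqrt{a}}.$$

Differentiating under the integral sign brings down a factor of $(-s^2)$:
$$\frac{dJ}{da} = \int_{-\infty}^{\infty} 2 s^{2} e^{- a s^{2}} \, ds = \frac{\sqrt{\pi}}{a^{\frac{3}{2}}}.$$

Repeating $3$ times in total — each differentiation brings down another $(-s^2)$ — gives
$$\frac{d^{3}J}{da^{3}} = \int_{-\infty}^{\infty} 2 s^{6} e^{- a s^{2}} \, ds = \frac{15 \sqrt{\pi}}{4 a^{\frac{7}{2}}},$$
and the integrand here is $(-1)^{3}$ times the target integrand, so $I = (-1)^{3}\,\frac{d^{3}J}{da^{3}} = - \frac{15 \sqrt{\pi}}{4 a^{\frac{7}{2}}}$.

Setting $a = \frac{5}{6}$:
$$I = - \frac{162 \sqrt{30} \sqrt{\pi}}{125}.$$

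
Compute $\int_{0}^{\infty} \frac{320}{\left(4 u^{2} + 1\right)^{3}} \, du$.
$30 \pi$

Begin with the known result
$$J(a) = \int_{0}^{\infty} \frac{5}{a^{2} + u^{2}} \, du = \frac{5 \pi}{2 a}.$$

Differentiating under the integral sign with respect to $a$,
$$\frac{dJ}{da} = \int_{0}^{\infty} - \frac{10 a}{\left(a^{2} + u^{2}\right)^{2}} \, du = - \frac{5 \pi}{2 a^{2}},$$
so $\int_{0}^{\infty} \frac{5}{\left(a^{2} + u^{2}\right)^{2}} \, du = \frac{5 \pi}{4 a^{3}}$.

Repeating — each differentiation of $1/(u^2+a^2)^j$ produces $-2ja/(u^2+a^2)^{j+1}$ — and dividing through by $-2ja$ at each step yields, after $2$ differentiations in total,
$$\int_{0}^{\infty} \frac{5}{\left(a^{2} + u^{2}\right)^{3}} \, du = \frac{15 \pi}{16 a^{5}}.$$

Setting $a = \frac{1}{2}$:
$$I = 30 \pi.$$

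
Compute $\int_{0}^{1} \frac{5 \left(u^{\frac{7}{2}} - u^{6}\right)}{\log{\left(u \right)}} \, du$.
$- \log{\left(\frac{537824}{59049} \right)}$

Consider the one-parameter family: let $I(a) = \int_{0}^{1} \frac{5 \left(u^{\frac{7}{2}} - u^{a}\right)}{\log{\left(u \right)}} \, du$.

Since $\dfrac{\partial}{\partial a}\,u^{a} = u^{a} \ln u$, the $\ln u$ in the denominator cancels and
$$\frac{dI}{da} = \int_{0}^{1} -5 u^{a} \, du = -5 \left[\frac{u^{a+1}}{a+1}\right]_0^1 = - \frac{5}{a + 1}.$$

Integrating with respect to $a$ gives $I(a) = - \log{\left(\frac{32 \left(a + 1\right)^{5}}{59049} \right)} + C$.

At $a = \frac{7}{2}$ the integrand is identically $0$, so $I(\frac{7}{2}) = 0$. The closed form gives $0$, hence $C = 0$.

Setting $a = 6$:
$$I = - \log{\left(\frac{537824}{59049} \right)}.$$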